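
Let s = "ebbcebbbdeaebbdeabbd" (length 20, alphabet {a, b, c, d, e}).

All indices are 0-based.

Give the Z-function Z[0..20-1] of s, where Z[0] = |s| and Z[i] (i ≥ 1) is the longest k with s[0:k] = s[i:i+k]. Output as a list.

Z[0]=20
i=1: outside box; Z[1]=0
i=2: outside box; Z[2]=0
i=3: outside box; Z[3]=0
i=4: outside box; Z[4]=3 grow→box=[4,7)
i=5: min(r-i=2, Z[1]=0)=0; Z[5]=0
i=6: min(r-i=1, Z[2]=0)=0; Z[6]=0
i=7: outside box; Z[7]=0
i=8: outside box; Z[8]=0
i=9: outside box; Z[9]=1 grow→box=[9,10)
i=10: outside box; Z[10]=0
i=11: outside box; Z[11]=3 grow→box=[11,14)
i=12: min(r-i=2, Z[1]=0)=0; Z[12]=0
i=13: min(r-i=1, Z[2]=0)=0; Z[13]=0
i=14: outside box; Z[14]=0
i=15: outside box; Z[15]=1 grow→box=[15,16)
i=16: outside box; Z[16]=0
i=17: outside box; Z[17]=0
i=18: outside box; Z[18]=0
i=19: outside box; Z[19]=0

[20, 0, 0, 0, 3, 0, 0, 0, 0, 1, 0, 3, 0, 0, 0, 1, 0, 0, 0, 0]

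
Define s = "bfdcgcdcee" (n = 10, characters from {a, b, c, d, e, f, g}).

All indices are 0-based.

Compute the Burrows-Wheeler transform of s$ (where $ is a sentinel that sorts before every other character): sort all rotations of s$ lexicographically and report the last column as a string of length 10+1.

rank  rotation     last
    0  $bfdcgcdcee  e
    1  bfdcgcdcee$  $
    2  cdcee$bfdcg  g
    3  cee$bfdcgcd  d
    4  cgcdcee$bfd  d
    5  dcee$bfdcgc  c
    6  dcgcdcee$bf  f
    7  e$bfdcgcdce  e
    8  ee$bfdcgcdc  c
    9  fdcgcdcee$b  b
   10  gcdcee$bfdc  c

e$gddcfecbc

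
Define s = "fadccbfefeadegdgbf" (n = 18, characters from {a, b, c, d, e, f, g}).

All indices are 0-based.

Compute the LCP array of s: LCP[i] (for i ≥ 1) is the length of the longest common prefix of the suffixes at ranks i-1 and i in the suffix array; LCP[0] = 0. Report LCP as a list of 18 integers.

rank | idx | suffix
   0 |   1 | adccbfefeadegdgbf
   1 |  10 | adegdgbf
   2 |  16 | bf
   3 |   5 | bfefeadegdgbf
   4 |   4 | cbfefeadegdgbf
   5 |   3 | ccbfefeadegdgbf
   6 |   2 | dccbfefeadegdgbf
   7 |  11 | degdgbf
   8 |  14 | dgbf
   9 |   9 | eadegdgbf
  10 |   7 | efeadegdgbf
  11 |  12 | egdgbf
  12 |  17 | f
  13 |   0 | fadccbfefeadegdgbf
  14 |   8 | feadegdgbf
  15 |   6 | fefeadegdgbf
  16 |  15 | gbf
  17 |  13 | gdgbf

SA = [1, 10, 16, 5, 4, 3, 2, 11, 14, 9, 7, 12, 17, 0, 8, 6, 15, 13]
[i] adj suffixes → lcp
  [1] 1/10 → 2 ('ad')
  [2] 10/16 → 0 ('')
  [3] 16/5 → 2 ('bf')
  [4] 5/4 → 0 ('')
  [5] 4/3 → 1 ('c')
  [6] 3/2 → 0 ('')
  [7] 2/11 → 1 ('d')
  [8] 11/14 → 1 ('d')
  [9] 14/9 → 0 ('')
  [10] 9/7 → 1 ('e')
  [11] 7/12 → 1 ('e')
  [12] 12/17 → 0 ('')
  [13] 17/0 → 1 ('f')
  [14] 0/8 → 1 ('f')
  [15] 8/6 → 2 ('fe')
  [16] 6/15 → 0 ('')
  [17] 15/13 → 1 ('g')

[0, 2, 0, 2, 0, 1, 0, 1, 1, 0, 1, 1, 0, 1, 1, 2, 0, 1]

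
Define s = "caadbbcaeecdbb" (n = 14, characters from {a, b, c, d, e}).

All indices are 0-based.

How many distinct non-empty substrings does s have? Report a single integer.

92

rank→(start, suffix):
  0 → (1, 'aadbbcaeecdbb')
  1 → (2, 'adbbcaeecdbb')
  2 → (7, 'aeecdbb')
  3 → (13, 'b')
  4 → (12, 'bb')
  5 → (4, 'bbcaeecdbb')
  6 → (5, 'bcaeecdbb')
  7 → (0, 'caadbbcaeecdbb')
  8 → (6, 'caeecdbb')
  9 → (10, 'cdbb')
  10 → (11, 'dbb')
  11 → (3, 'dbbcaeecdbb')
  12 → (9, 'ecdbb')
  13 → (8, 'eecdbb')

SA = [1, 2, 7, 13, 12, 4, 5, 0, 6, 10, 11, 3, 9, 8]
rank  pair      lcp
   1  s[1:],s[2:]  1  'a'
   2  s[2:],s[7:]  1  'a'
   3  s[7:],s[13:]  0  ''
   4  s[13:],s[12:]  1  'b'
   5  s[12:],s[4:]  2  'bb'
   6  s[4:],s[5:]  1  'b'
   7  s[5:],s[0:]  0  ''
   8  s[0:],s[6:]  2  'ca'
   9  s[6:],s[10:]  1  'c'
  10  s[10:],s[11:]  0  ''
  11  s[11:],s[3:]  3  'dbb'
  12  s[3:],s[9:]  0  ''
  13  s[9:],s[8:]  1  'e'

n(n+1)/2 = 14·15/2 = 105
Σ LCP = 0 + 1 + 1 + 0 + 1 + 2 + 1 + 0 + 2 + 1 + 0 + 3 + 0 + 1 = 13
distinct = 105 − 13 = 92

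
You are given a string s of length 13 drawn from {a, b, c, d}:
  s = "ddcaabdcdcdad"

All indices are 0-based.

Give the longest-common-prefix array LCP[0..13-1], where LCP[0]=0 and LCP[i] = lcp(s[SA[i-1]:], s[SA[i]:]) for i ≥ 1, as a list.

[0, 1, 1, 0, 0, 1, 2, 0, 1, 1, 2, 3, 1]

rank | idx | suffix
   0 |   3 | aabdcdcdad
   1 |   4 | abdcdcdad
   2 |  11 | ad
   3 |   5 | bdcdcdad
   4 |   2 | caabdcdcdad
   5 |   9 | cdad
   6 |   7 | cdcdad
   7 |  12 | d
   8 |  10 | dad
   9 |   1 | dcaabdcdcdad
  10 |   8 | dcdad
  11 |   6 | dcdcdad
  12 |   0 | ddcaabdcdcdad

SA = [3, 4, 11, 5, 2, 9, 7, 12, 10, 1, 8, 6, 0]
[i] adj suffixes → lcp
  [1] 3/4 → 1 ('a')
  [2] 4/11 → 1 ('a')
  [3] 11/5 → 0 ('')
  [4] 5/2 → 0 ('')
  [5] 2/9 → 1 ('c')
  [6] 9/7 → 2 ('cd')
  [7] 7/12 → 0 ('')
  [8] 12/10 → 1 ('d')
  [9] 10/1 → 1 ('d')
  [10] 1/8 → 2 ('dc')
  [11] 8/6 → 3 ('dcd')
  [12] 6/0 → 1 ('d')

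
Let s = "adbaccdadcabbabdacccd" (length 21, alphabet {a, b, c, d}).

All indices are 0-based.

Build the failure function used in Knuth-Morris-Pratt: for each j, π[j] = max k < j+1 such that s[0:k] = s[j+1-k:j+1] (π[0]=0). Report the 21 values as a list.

[0, 0, 0, 1, 0, 0, 0, 1, 2, 0, 1, 0, 0, 1, 0, 0, 1, 0, 0, 0, 0]

π[0] = 0
j=1 s[j]='d': π[1]=0 (border '')
j=2 s[j]='b': π[2]=0 (border '')
j=3 s[j]='a': π[3]=1 (border 'a')
j=4 s[j]='c': k: 1→0; π[4]=0 (border '')
j=5 s[j]='c': π[5]=0 (border '')
j=6 s[j]='d': π[6]=0 (border '')
j=7 s[j]='a': π[7]=1 (border 'a')
j=8 s[j]='d': π[8]=2 (border 'ad')
j=9 s[j]='c': k: 2→0; π[9]=0 (border '')
j=10 s[j]='a': π[10]=1 (border 'a')
j=11 s[j]='b': k: 1→0; π[11]=0 (border '')
j=12 s[j]='b': π[12]=0 (border '')
j=13 s[j]='a': π[13]=1 (border 'a')
j=14 s[j]='b': k: 1→0; π[14]=0 (border '')
j=15 s[j]='d': π[15]=0 (border '')
j=16 s[j]='a': π[16]=1 (border 'a')
j=17 s[j]='c': k: 1→0; π[17]=0 (border '')
j=18 s[j]='c': π[18]=0 (border '')
j=19 s[j]='c': π[19]=0 (border '')
j=20 s[j]='d': π[20]=0 (border '')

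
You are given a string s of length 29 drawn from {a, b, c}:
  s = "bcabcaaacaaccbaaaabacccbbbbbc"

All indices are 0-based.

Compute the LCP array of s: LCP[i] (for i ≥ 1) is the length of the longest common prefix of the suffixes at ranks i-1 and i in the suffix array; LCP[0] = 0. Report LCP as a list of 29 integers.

[0, 3, 3, 2, 2, 3, 1, 2, 1, 2, 3, 0, 2, 1, 4, 3, 2, 1, 2, 3, 0, 1, 3, 2, 1, 2, 1, 3, 2]

rank | idx | suffix
   0 |  14 | aaaabacccbbbbbc
   1 |  15 | aaabacccbbbbbc
   2 |   5 | aaacaaccbaaaabacccbbbbbc
   3 |  16 | aabacccbbbbbc
   4 |   6 | aacaaccbaaaabacccbbbbbc
   5 |   9 | aaccbaaaabacccbbbbbc
   6 |  17 | abacccbbbbbc
   7 |   2 | abcaaacaaccbaaaabacccbbbbbc
   8 |   7 | acaaccbaaaabacccbbbbbc
   9 |  10 | accbaaaabacccbbbbbc
  10 |  19 | acccbbbbbc
  11 |  13 | baaaabacccbbbbbc
  12 |  18 | bacccbbbbbc
  13 |  23 | bbbbbc
  14 |  24 | bbbbc
  15 |  25 | bbbc
  16 |  26 | bbc
  17 |  27 | bc
  18 |   3 | bcaaacaaccbaaaabacccbbbbbc
  19 |   0 | bcabcaaacaaccbaaaabacccbbbbbc
  20 |  28 | c
  21 |   4 | caaacaaccbaaaabacccbbbbbc
  22 |   8 | caaccbaaaabacccbbbbbc
  23 |   1 | cabcaaacaaccbaaaabacccbbbbbc
  24 |  12 | cbaaaabacccbbbbbc
  25 |  22 | cbbbbbc
  26 |  11 | ccbaaaabacccbbbbbc
  27 |  21 | ccbbbbbc
  28 |  20 | cccbbbbbc

SA = [14, 15, 5, 16, 6, 9, 17, 2, 7, 10, 19, 13, 18, 23, 24, 25, 26, 27, 3, 0, 28, 4, 8, 1, 12, 22, 11, 21, 20]
i: (SA[i-1],SA[i]) lcp shared
  1: (14,15) 3 'aaa'
  2: (15,5) 3 'aaa'
  3: (5,16) 2 'aa'
  4: (16,6) 2 'aa'
  5: (6,9) 3 'aac'
  6: (9,17) 1 'a'
  7: (17,2) 2 'ab'
  8: (2,7) 1 'a'
  9: (7,10) 2 'ac'
  10: (10,19) 3 'acc'
  11: (19,13) 0 ''
  12: (13,18) 2 'ba'
  13: (18,23) 1 'b'
  14: (23,24) 4 'bbbb'
  15: (24,25) 3 'bbb'
  16: (25,26) 2 'bb'
  17: (26,27) 1 'b'
  18: (27,3) 2 'bc'
  19: (3,0) 3 'bca'
  20: (0,28) 0 ''
  21: (28,4) 1 'c'
  22: (4,8) 3 'caa'
  23: (8,1) 2 'ca'
  24: (1,12) 1 'c'
  25: (12,22) 2 'cb'
  26: (22,11) 1 'c'
  27: (11,21) 3 'ccb'
  28: (21,20) 2 'cc'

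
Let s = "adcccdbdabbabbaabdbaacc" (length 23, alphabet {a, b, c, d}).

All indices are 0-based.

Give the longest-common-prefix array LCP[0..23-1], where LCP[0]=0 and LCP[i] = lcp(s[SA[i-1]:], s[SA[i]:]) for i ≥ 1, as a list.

rank | idx | suffix
   0 |  14 | aabdbaacc
   1 |  19 | aacc
   2 |  11 | abbaabdbaacc
   3 |   8 | abbabbaabdbaacc
   4 |  15 | abdbaacc
   5 |  20 | acc
   6 |   0 | adcccdbdabbabbaabdbaacc
   7 |  13 | baabdbaacc
   8 |  18 | baacc
   9 |  10 | babbaabdbaacc
  10 |  12 | bbaabdbaacc
  11 |   9 | bbabbaabdbaacc
  12 |   6 | bdabbabbaabdbaacc
  13 |  16 | bdbaacc
  14 |  22 | c
  15 |  21 | cc
  16 |   2 | cccdbdabbabbaabdbaacc
  17 |   3 | ccdbdabbabbaabdbaacc
  18 |   4 | cdbdabbabbaabdbaacc
  19 |   7 | dabbabbaabdbaacc
  20 |  17 | dbaacc
  21 |   5 | dbdabbabbaabdbaacc
  22 |   1 | dcccdbdabbabbaabdbaacc

SA = [14, 19, 11, 8, 15, 20, 0, 13, 18, 10, 12, 9, 6, 16, 22, 21, 2, 3, 4, 7, 17, 5, 1]
rank  pair      lcp
   1  s[14:],s[19:]  2  'aa'
   2  s[19:],s[11:]  1  'a'
   3  s[11:],s[8:]  4  'abba'
   4  s[8:],s[15:]  2  'ab'
   5  s[15:],s[20:]  1  'a'
   6  s[20:],s[0:]  1  'a'
   7  s[0:],s[13:]  0  ''
   8  s[13:],s[18:]  3  'baa'
   9  s[18:],s[10:]  2  'ba'
  10  s[10:],s[12:]  1  'b'
  11  s[12:],s[9:]  3  'bba'
  12  s[9:],s[6:]  1  'b'
  13  s[6:],s[16:]  2  'bd'
  14  s[16:],s[22:]  0  ''
  15  s[22:],s[21:]  1  'c'
  16  s[21:],s[2:]  2  'cc'
  17  s[2:],s[3:]  2  'cc'
  18  s[3:],s[4:]  1  'c'
  19  s[4:],s[7:]  0  ''
  20  s[7:],s[17:]  1  'd'
  21  s[17:],s[5:]  2  'db'
  22  s[5:],s[1:]  1  'd'

[0, 2, 1, 4, 2, 1, 1, 0, 3, 2, 1, 3, 1, 2, 0, 1, 2, 2, 1, 0, 1, 2, 1]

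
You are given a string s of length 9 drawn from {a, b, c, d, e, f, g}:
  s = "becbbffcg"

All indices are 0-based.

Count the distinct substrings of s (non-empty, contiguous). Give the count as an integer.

41

rank | idx | suffix
   0 |   3 | bbffcg
   1 |   0 | becbbffcg
   2 |   4 | bffcg
   3 |   2 | cbbffcg
   4 |   7 | cg
   5 |   1 | ecbbffcg
   6 |   6 | fcg
   7 |   5 | ffcg
   8 |   8 | g

SA = [3, 0, 4, 2, 7, 1, 6, 5, 8]
i: (SA[i-1],SA[i]) lcp shared
  1: (3,0) 1 'b'
  2: (0,4) 1 'b'
  3: (4,2) 0 ''
  4: (2,7) 1 'c'
  5: (7,1) 0 ''
  6: (1,6) 0 ''
  7: (6,5) 1 'f'
  8: (5,8) 0 ''

n(n+1)/2 = 9·10/2 = 45
Σ LCP = 0 + 1 + 1 + 0 + 1 + 0 + 0 + 1 + 0 = 4
distinct = 45 − 4 = 41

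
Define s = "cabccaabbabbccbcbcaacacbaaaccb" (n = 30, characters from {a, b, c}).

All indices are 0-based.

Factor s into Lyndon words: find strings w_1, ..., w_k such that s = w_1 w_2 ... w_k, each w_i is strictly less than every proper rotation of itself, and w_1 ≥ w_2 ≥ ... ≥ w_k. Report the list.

emit factor 1: 'c' (i=0, period=1)
emit factor 2: 'abcc' (i=1, period=4)
emit factor 3: 'aabbabbccbcbcaacacb' (i=5, period=19)
emit factor 4: 'aaaccb' (i=24, period=6)

["c", "abcc", "aabbabbccbcbcaacacb", "aaaccb"]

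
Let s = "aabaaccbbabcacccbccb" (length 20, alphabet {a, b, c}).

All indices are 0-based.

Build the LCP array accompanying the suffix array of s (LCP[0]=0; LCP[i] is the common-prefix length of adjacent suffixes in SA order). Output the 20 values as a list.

[0, 2, 1, 2, 1, 3, 0, 1, 2, 1, 1, 2, 0, 1, 2, 2, 1, 3, 3, 2]

rank→(start, suffix):
  0 → (0, 'aabaaccbbabcacccbccb')
  1 → (3, 'aaccbbabcacccbccb')
  2 → (1, 'abaaccbbabcacccbccb')
  3 → (9, 'abcacccbccb')
  4 → (4, 'accbbabcacccbccb')
  5 → (12, 'acccbccb')
  6 → (19, 'b')
  7 → (2, 'baaccbbabcacccbccb')
  8 → (8, 'babcacccbccb')
  9 → (7, 'bbabcacccbccb')
  10 → (10, 'bcacccbccb')
  11 → (16, 'bccb')
  12 → (11, 'cacccbccb')
  13 → (18, 'cb')
  14 → (6, 'cbbabcacccbccb')
  15 → (15, 'cbccb')
  16 → (17, 'ccb')
  17 → (5, 'ccbbabcacccbccb')
  18 → (14, 'ccbccb')
  19 → (13, 'cccbccb')

SA = [0, 3, 1, 9, 4, 12, 19, 2, 8, 7, 10, 16, 11, 18, 6, 15, 17, 5, 14, 13]
i: (SA[i-1],SA[i]) lcp shared
  1: (0,3) 2 'aa'
  2: (3,1) 1 'a'
  3: (1,9) 2 'ab'
  4: (9,4) 1 'a'
  5: (4,12) 3 'acc'
  6: (12,19) 0 ''
  7: (19,2) 1 'b'
  8: (2,8) 2 'ba'
  9: (8,7) 1 'b'
  10: (7,10) 1 'b'
  11: (10,16) 2 'bc'
  12: (16,11) 0 ''
  13: (11,18) 1 'c'
  14: (18,6) 2 'cb'
  15: (6,15) 2 'cb'
  16: (15,17) 1 'c'
  17: (17,5) 3 'ccb'
  18: (5,14) 3 'ccb'
  19: (14,13) 2 'cc'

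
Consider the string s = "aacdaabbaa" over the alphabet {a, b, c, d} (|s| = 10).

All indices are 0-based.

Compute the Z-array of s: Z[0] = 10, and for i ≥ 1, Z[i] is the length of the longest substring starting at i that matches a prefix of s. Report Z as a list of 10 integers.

[10, 1, 0, 0, 2, 1, 0, 0, 2, 1]

Z[0]=10
i=1: i≥r, start 0; Z[1]=1 grow→box=[1,2)
i=2: i≥r, start 0; Z[2]=0
i=3: i≥r, start 0; Z[3]=0
i=4: i≥r, start 0; Z[4]=2 grow→box=[4,6)
i=5: min(r-i=1, Z[1]=1)=1; Z[5]=1
i=6: i≥r, start 0; Z[6]=0
i=7: i≥r, start 0; Z[7]=0
i=8: i≥r, start 0; Z[8]=2 grow→box=[8,10)
i=9: min(r-i=1, Z[1]=1)=1; Z[9]=1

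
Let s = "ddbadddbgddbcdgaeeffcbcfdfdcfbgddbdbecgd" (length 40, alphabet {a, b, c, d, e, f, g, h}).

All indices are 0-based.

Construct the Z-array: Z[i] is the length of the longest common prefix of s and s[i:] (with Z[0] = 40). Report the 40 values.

Z[0]=40
i=1: i≥r, start 0; Z[1]=1 scan→box=[1,2)
i=2: i≥r, start 0; Z[2]=0
i=3: i≥r, start 0; Z[3]=0
i=4: i≥r, start 0; Z[4]=2 scan→box=[4,6)
i=5: min(r-i=1, Z[1]=1)=1; Z[5]=3 scan→box=[5,8)
i=6: min(r-i=2, Z[1]=1)=1; Z[6]=1
i=7: min(r-i=1, Z[2]=0)=0; Z[7]=0
i=8: i≥r, start 0; Z[8]=0
i=9: i≥r, start 0; Z[9]=3 scan→box=[9,12)
i=10: min(r-i=2, Z[1]=1)=1; Z[10]=1
i=11: min(r-i=1, Z[2]=0)=0; Z[11]=0
i=12: i≥r, start 0; Z[12]=0
i=13: i≥r, start 0; Z[13]=1 scan→box=[13,14)
i=14: i≥r, start 0; Z[14]=0
i=15: i≥r, start 0; Z[15]=0
i=16: i≥r, start 0; Z[16]=0
i=17: i≥r, start 0; Z[17]=0
i=18: i≥r, start 0; Z[18]=0
i=19: i≥r, start 0; Z[19]=0
i=20: i≥r, start 0; Z[20]=0
i=21: i≥r, start 0; Z[21]=0
i=22: i≥r, start 0; Z[22]=0
i=23: i≥r, start 0; Z[23]=0
i=24: i≥r, start 0; Z[24]=1 scan→box=[24,25)
i=25: i≥r, start 0; Z[25]=0
i=26: i≥r, start 0; Z[26]=1 scan→box=[26,27)
i=27: i≥r, start 0; Z[27]=0
i=28: i≥r, start 0; Z[28]=0
i=29: i≥r, start 0; Z[29]=0
i=30: i≥r, start 0; Z[30]=0
i=31: i≥r, start 0; Z[31]=3 scan→box=[31,34)
i=32: min(r-i=2, Z[1]=1)=1; Z[32]=1
i=33: min(r-i=1, Z[2]=0)=0; Z[33]=0
i=34: i≥r, start 0; Z[34]=1 scan→box=[34,35)
i=35: i≥r, start 0; Z[35]=0
i=36: i≥r, start 0; Z[36]=0
i=37: i≥r, start 0; Z[37]=0
i=38: i≥r, start 0; Z[38]=0
i=39: i≥r, start 0; Z[39]=1 scan→box=[39,40)

[40, 1, 0, 0, 2, 3, 1, 0, 0, 3, 1, 0, 0, 1, 0, 0, 0, 0, 0, 0, 0, 0, 0, 0, 1, 0, 1, 0, 0, 0, 0, 3, 1, 0, 1, 0, 0, 0, 0, 1]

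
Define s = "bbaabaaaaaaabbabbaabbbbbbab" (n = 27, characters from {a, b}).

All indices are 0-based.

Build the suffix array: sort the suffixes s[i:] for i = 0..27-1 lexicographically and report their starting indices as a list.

[5, 6, 7, 8, 9, 2, 10, 17, 25, 3, 14, 11, 18, 26, 4, 1, 16, 24, 13, 0, 15, 23, 12, 22, 21, 20, 19]

rank→(start, suffix):
  0 → (5, 'aaaaaaabbabbaabbbbbbab')
  1 → (6, 'aaaaaabbabbaabbbbbbab')
  2 → (7, 'aaaaabbabbaabbbbbbab')
  3 → (8, 'aaaabbabbaabbbbbbab')
  4 → (9, 'aaabbabbaabbbbbbab')
  5 → (2, 'aabaaaaaaabbabbaabbbbbbab')
  6 → (10, 'aabbabbaabbbbbbab')
  7 → (17, 'aabbbbbbab')
  8 → (25, 'ab')
  9 → (3, 'abaaaaaaabbabbaabbbbbbab')
  10 → (14, 'abbaabbbbbbab')
  11 → (11, 'abbabbaabbbbbbab')
  12 → (18, 'abbbbbbab')
  13 → (26, 'b')
  14 → (4, 'baaaaaaabbabbaabbbbbbab')
  15 → (1, 'baabaaaaaaabbabbaabbbbbbab')
  16 → (16, 'baabbbbbbab')
  17 → (24, 'bab')
  18 → (13, 'babbaabbbbbbab')
  19 → (0, 'bbaabaaaaaaabbabbaabbbbbbab')
  20 → (15, 'bbaabbbbbbab')
  21 → (23, 'bbab')
  22 → (12, 'bbabbaabbbbbbab')
  23 → (22, 'bbbab')
  24 → (21, 'bbbbab')
  25 → (20, 'bbbbbab')
  26 → (19, 'bbbbbbab')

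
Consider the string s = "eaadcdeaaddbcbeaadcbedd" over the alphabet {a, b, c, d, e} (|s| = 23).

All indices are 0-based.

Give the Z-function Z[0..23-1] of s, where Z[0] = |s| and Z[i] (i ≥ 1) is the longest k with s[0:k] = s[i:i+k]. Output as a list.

[23, 0, 0, 0, 0, 0, 4, 0, 0, 0, 0, 0, 0, 0, 5, 0, 0, 0, 0, 0, 1, 0, 0]

Z[0]=23
i=1: fresh scan; Z[1]=0
i=2: fresh scan; Z[2]=0
i=3: fresh scan; Z[3]=0
i=4: fresh scan; Z[4]=0
i=5: fresh scan; Z[5]=0
i=6: fresh scan; Z[6]=4 scan→box=[6,10)
i=7: min(r-i=3, Z[1]=0)=0; Z[7]=0
i=8: min(r-i=2, Z[2]=0)=0; Z[8]=0
i=9: min(r-i=1, Z[3]=0)=0; Z[9]=0
i=10: fresh scan; Z[10]=0
i=11: fresh scan; Z[11]=0
i=12: fresh scan; Z[12]=0
i=13: fresh scan; Z[13]=0
i=14: fresh scan; Z[14]=5 scan→box=[14,19)
i=15: min(r-i=4, Z[1]=0)=0; Z[15]=0
i=16: min(r-i=3, Z[2]=0)=0; Z[16]=0
i=17: min(r-i=2, Z[3]=0)=0; Z[17]=0
i=18: min(r-i=1, Z[4]=0)=0; Z[18]=0
i=19: fresh scan; Z[19]=0
i=20: fresh scan; Z[20]=1 scan→box=[20,21)
i=21: fresh scan; Z[21]=0
i=22: fresh scan; Z[22]=0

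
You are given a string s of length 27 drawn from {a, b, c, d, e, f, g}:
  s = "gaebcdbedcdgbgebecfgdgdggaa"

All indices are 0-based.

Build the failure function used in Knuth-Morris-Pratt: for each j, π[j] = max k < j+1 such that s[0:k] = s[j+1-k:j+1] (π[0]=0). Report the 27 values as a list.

[0, 0, 0, 0, 0, 0, 0, 0, 0, 0, 0, 1, 0, 1, 0, 0, 0, 0, 0, 1, 0, 1, 0, 1, 1, 2, 0]

π[0] = 0
j=1 s[j]='a': π[1]=0 (border '')
j=2 s[j]='e': π[2]=0 (border '')
j=3 s[j]='b': π[3]=0 (border '')
j=4 s[j]='c': π[4]=0 (border '')
j=5 s[j]='d': π[5]=0 (border '')
j=6 s[j]='b': π[6]=0 (border '')
j=7 s[j]='e': π[7]=0 (border '')
j=8 s[j]='d': π[8]=0 (border '')
j=9 s[j]='c': π[9]=0 (border '')
j=10 s[j]='d': π[10]=0 (border '')
j=11 s[j]='g': π[11]=1 (border 'g')
j=12 s[j]='b': k: 1→0; π[12]=0 (border '')
j=13 s[j]='g': π[13]=1 (border 'g')
j=14 s[j]='e': k: 1→0; π[14]=0 (border '')
j=15 s[j]='b': π[15]=0 (border '')
j=16 s[j]='e': π[16]=0 (border '')
j=17 s[j]='c': π[17]=0 (border '')
j=18 s[j]='f': π[18]=0 (border '')
j=19 s[j]='g': π[19]=1 (border 'g')
j=20 s[j]='d': k: 1→0; π[20]=0 (border '')
j=21 s[j]='g': π[21]=1 (border 'g')
j=22 s[j]='d': k: 1→0; π[22]=0 (border '')
j=23 s[j]='g': π[23]=1 (border 'g')
j=24 s[j]='g': k: 1→0; π[24]=1 (border 'g')
j=25 s[j]='a': π[25]=2 (border 'ga')
j=26 s[j]='a': k: 2→0; π[26]=0 (border '')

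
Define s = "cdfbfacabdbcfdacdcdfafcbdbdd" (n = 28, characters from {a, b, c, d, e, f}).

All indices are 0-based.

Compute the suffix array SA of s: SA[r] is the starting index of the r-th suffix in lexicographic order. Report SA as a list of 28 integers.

sorted suffixes:
  #0 SA[0]=7  'abdbcfdacdcdfafcbdbdd'
  #1 SA[1]=5  'acabdbcfdacdcdfafcbdbdd'
  #2 SA[2]=14  'acdcdfafcbdbdd'
  #3 SA[3]=20  'afcbdbdd'
  #4 SA[4]=10  'bcfdacdcdfafcbdbdd'
  #5 SA[5]=8  'bdbcfdacdcdfafcbdbdd'
  #6 SA[6]=23  'bdbdd'
  #7 SA[7]=25  'bdd'
  #8 SA[8]=3  'bfacabdbcfdacdcdfafcbdbdd'
  #9 SA[9]=6  'cabdbcfdacdcdfafcbdbdd'
  #10 SA[10]=22  'cbdbdd'
  #11 SA[11]=15  'cdcdfafcbdbdd'
  #12 SA[12]=17  'cdfafcbdbdd'
  #13 SA[13]=0  'cdfbfacabdbcfdacdcdfafcbdbdd'
  #14 SA[14]=11  'cfdacdcdfafcbdbdd'
  #15 SA[15]=27  'd'
  #16 SA[16]=13  'dacdcdfafcbdbdd'
  #17 SA[17]=9  'dbcfdacdcdfafcbdbdd'
  #18 SA[18]=24  'dbdd'
  #19 SA[19]=16  'dcdfafcbdbdd'
  #20 SA[20]=26  'dd'
  #21 SA[21]=18  'dfafcbdbdd'
  #22 SA[22]=1  'dfbfacabdbcfdacdcdfafcbdbdd'
  #23 SA[23]=4  'facabdbcfdacdcdfafcbdbdd'
  #24 SA[24]=19  'fafcbdbdd'
  #25 SA[25]=2  'fbfacabdbcfdacdcdfafcbdbdd'
  #26 SA[26]=21  'fcbdbdd'
  #27 SA[27]=12  'fdacdcdfafcbdbdd'

[7, 5, 14, 20, 10, 8, 23, 25, 3, 6, 22, 15, 17, 0, 11, 27, 13, 9, 24, 16, 26, 18, 1, 4, 19, 2, 21, 12]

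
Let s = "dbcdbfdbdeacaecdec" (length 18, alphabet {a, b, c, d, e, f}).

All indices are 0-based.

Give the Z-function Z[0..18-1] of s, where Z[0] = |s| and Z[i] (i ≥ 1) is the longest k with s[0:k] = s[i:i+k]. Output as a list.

Z[0]=18
i=1: outside box; Z[1]=0
i=2: outside box; Z[2]=0
i=3: outside box; Z[3]=2 extend→box=[3,5)
i=4: min(r-i=1, Z[1]=0)=0; Z[4]=0
i=5: outside box; Z[5]=0
i=6: outside box; Z[6]=2 extend→box=[6,8)
i=7: min(r-i=1, Z[1]=0)=0; Z[7]=0
i=8: outside box; Z[8]=1 extend→box=[8,9)
i=9: outside box; Z[9]=0
i=10: outside box; Z[10]=0
i=11: outside box; Z[11]=0
i=12: outside box; Z[12]=0
i=13: outside box; Z[13]=0
i=14: outside box; Z[14]=0
i=15: outside box; Z[15]=1 extend→box=[15,16)
i=16: outside box; Z[16]=0
i=17: outside box; Z[17]=0

[18, 0, 0, 2, 0, 0, 2, 0, 1, 0, 0, 0, 0, 0, 0, 1, 0, 0]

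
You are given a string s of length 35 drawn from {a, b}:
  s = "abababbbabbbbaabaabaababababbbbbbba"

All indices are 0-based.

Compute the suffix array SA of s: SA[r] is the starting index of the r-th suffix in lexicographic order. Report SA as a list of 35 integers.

rank | idx | suffix
   0 |  34 | a
   1 |  13 | aabaabaababababbbbbbba
   2 |  16 | aabaababababbbbbbba
   3 |  19 | aababababbbbbbba
   4 |  14 | abaabaababababbbbbbba
   5 |  17 | abaababababbbbbbba
   6 |  20 | ababababbbbbbba
   7 |   0 | abababbbabbbbaabaabaababababbbbbbba
   8 |  22 | abababbbbbbba
   9 |   2 | ababbbabbbbaabaabaababababbbbbbba
  10 |  24 | ababbbbbbba
  11 |   4 | abbbabbbbaabaabaababababbbbbbba
  12 |   8 | abbbbaabaabaababababbbbbbba
  13 |  26 | abbbbbbba
  14 |  33 | ba
  15 |  12 | baabaabaababababbbbbbba
  16 |  15 | baabaababababbbbbbba
  17 |  18 | baababababbbbbbba
  18 |  21 | babababbbbbbba
  19 |   1 | bababbbabbbbaabaabaababababbbbbbba
  20 |  23 | bababbbbbbba
  21 |   3 | babbbabbbbaabaabaababababbbbbbba
  22 |   7 | babbbbaabaabaababababbbbbbba
  23 |  25 | babbbbbbba
  24 |  32 | bba
  25 |  11 | bbaabaabaababababbbbbbba
  26 |   6 | bbabbbbaabaabaababababbbbbbba
  27 |  31 | bbba
  28 |  10 | bbbaabaabaababababbbbbbba
  29 |   5 | bbbabbbbaabaabaababababbbbbbba
  30 |  30 | bbbba
  31 |   9 | bbbbaabaabaababababbbbbbba
  32 |  29 | bbbbba
  33 |  28 | bbbbbba
  34 |  27 | bbbbbbba

[34, 13, 16, 19, 14, 17, 20, 0, 22, 2, 24, 4, 8, 26, 33, 12, 15, 18, 21, 1, 23, 3, 7, 25, 32, 11, 6, 31, 10, 5, 30, 9, 29, 28, 27]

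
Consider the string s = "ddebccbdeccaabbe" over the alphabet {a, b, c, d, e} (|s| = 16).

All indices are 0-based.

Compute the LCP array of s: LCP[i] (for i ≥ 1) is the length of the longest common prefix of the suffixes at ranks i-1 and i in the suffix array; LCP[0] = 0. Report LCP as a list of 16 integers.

[0, 1, 0, 1, 1, 1, 0, 1, 1, 2, 0, 1, 2, 0, 1, 1]

rank | idx | suffix
   0 |  11 | aabbe
   1 |  12 | abbe
   2 |  13 | bbe
   3 |   3 | bccbdeccaabbe
   4 |   6 | bdeccaabbe
   5 |  14 | be
   6 |  10 | caabbe
   7 |   5 | cbdeccaabbe
   8 |   9 | ccaabbe
   9 |   4 | ccbdeccaabbe
  10 |   0 | ddebccbdeccaabbe
  11 |   1 | debccbdeccaabbe
  12 |   7 | deccaabbe
  13 |  15 | e
  14 |   2 | ebccbdeccaabbe
  15 |   8 | eccaabbe

SA = [11, 12, 13, 3, 6, 14, 10, 5, 9, 4, 0, 1, 7, 15, 2, 8]
i: (SA[i-1],SA[i]) lcp shared
  1: (11,12) 1 'a'
  2: (12,13) 0 ''
  3: (13,3) 1 'b'
  4: (3,6) 1 'b'
  5: (6,14) 1 'b'
  6: (14,10) 0 ''
  7: (10,5) 1 'c'
  8: (5,9) 1 'c'
  9: (9,4) 2 'cc'
  10: (4,0) 0 ''
  11: (0,1) 1 'd'
  12: (1,7) 2 'de'
  13: (7,15) 0 ''
  14: (15,2) 1 'e'
  15: (2,8) 1 'e'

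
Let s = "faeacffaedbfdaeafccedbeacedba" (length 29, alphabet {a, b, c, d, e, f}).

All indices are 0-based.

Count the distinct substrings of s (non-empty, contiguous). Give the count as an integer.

394

rank→(start, suffix):
  0 → (28, 'a')
  1 → (23, 'acedba')
  2 → (3, 'acffaedbfdaeafccedbeacedba')
  3 → (1, 'aeacffaedbfdaeafccedbeacedba')
  4 → (13, 'aeafccedbeacedba')
  5 → (7, 'aedbfdaeafccedbeacedba')
  6 → (15, 'afccedbeacedba')
  7 → (27, 'ba')
  8 → (21, 'beacedba')
  9 → (10, 'bfdaeafccedbeacedba')
  10 → (17, 'ccedbeacedba')
  11 → (24, 'cedba')
  12 → (18, 'cedbeacedba')
  13 → (4, 'cffaedbfdaeafccedbeacedba')
  14 → (12, 'daeafccedbeacedba')
  15 → (26, 'dba')
  16 → (20, 'dbeacedba')
  17 → (9, 'dbfdaeafccedbeacedba')
  18 → (22, 'eacedba')
  19 → (2, 'eacffaedbfdaeafccedbeacedba')
  20 → (14, 'eafccedbeacedba')
  21 → (25, 'edba')
  22 → (19, 'edbeacedba')
  23 → (8, 'edbfdaeafccedbeacedba')
  24 → (0, 'faeacffaedbfdaeafccedbeacedba')
  25 → (6, 'faedbfdaeafccedbeacedba')
  26 → (16, 'fccedbeacedba')
  27 → (11, 'fdaeafccedbeacedba')
  28 → (5, 'ffaedbfdaeafccedbeacedba')

SA = [28, 23, 3, 1, 13, 7, 15, 27, 21, 10, 17, 24, 18, 4, 12, 26, 20, 9, 22, 2, 14, 25, 19, 8, 0, 6, 16, 11, 5]
[i] adj suffixes → lcp
  [1] 28/23 → 1 ('a')
  [2] 23/3 → 2 ('ac')
  [3] 3/1 → 1 ('a')
  [4] 1/13 → 3 ('aea')
  [5] 13/7 → 2 ('ae')
  [6] 7/15 → 1 ('a')
  [7] 15/27 → 0 ('')
  [8] 27/21 → 1 ('b')
  [9] 21/10 → 1 ('b')
  [10] 10/17 → 0 ('')
  [11] 17/24 → 1 ('c')
  [12] 24/18 → 4 ('cedb')
  [13] 18/4 → 1 ('c')
  [14] 4/12 → 0 ('')
  [15] 12/26 → 1 ('d')
  [16] 26/20 → 2 ('db')
  [17] 20/9 → 2 ('db')
  [18] 9/22 → 0 ('')
  [19] 22/2 → 3 ('eac')
  [20] 2/14 → 2 ('ea')
  [21] 14/25 → 1 ('e')
  [22] 25/19 → 3 ('edb')
  [23] 19/8 → 3 ('edb')
  [24] 8/0 → 0 ('')
  [25] 0/6 → 3 ('fae')
  [26] 6/16 → 1 ('f')
  [27] 16/11 → 1 ('f')
  [28] 11/5 → 1 ('f')

n(n+1)/2 = 29·30/2 = 435
Σ LCP = 0 + 1 + 2 + 1 + 3 + 2 + 1 + 0 + 1 + 1 + 0 + 1 + 4 + 1 + 0 + 1 + 2 + 2 + 0 + 3 + 2 + 1 + 3 + 3 + 0 + 3 + 1 + 1 + 1 = 41
distinct = 435 − 41 = 394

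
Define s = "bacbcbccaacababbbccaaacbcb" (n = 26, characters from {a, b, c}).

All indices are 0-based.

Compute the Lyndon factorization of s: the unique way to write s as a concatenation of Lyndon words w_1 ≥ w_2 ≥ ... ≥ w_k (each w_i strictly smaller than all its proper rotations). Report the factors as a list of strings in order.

["b", "acbcbcc", "aacababbbcc", "aaacbcb"]

emit factor 1: 'b' (i=0, period=1)
emit factor 2: 'acbcbcc' (i=1, period=7)
emit factor 3: 'aacababbbcc' (i=8, period=11)
emit factor 4: 'aaacbcb' (i=19, period=7)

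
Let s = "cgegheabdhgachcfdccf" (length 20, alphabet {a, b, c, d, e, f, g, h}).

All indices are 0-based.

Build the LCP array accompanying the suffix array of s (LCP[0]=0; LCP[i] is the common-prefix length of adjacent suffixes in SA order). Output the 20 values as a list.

rank | idx | suffix
   0 |   6 | abdhgachcfdccf
   1 |  11 | achcfdccf
   2 |   7 | bdhgachcfdccf
   3 |  17 | ccf
   4 |  18 | cf
   5 |  14 | cfdccf
   6 |   0 | cgegheabdhgachcfdccf
   7 |  12 | chcfdccf
   8 |  16 | dccf
   9 |   8 | dhgachcfdccf
  10 |   5 | eabdhgachcfdccf
  11 |   2 | egheabdhgachcfdccf
  12 |  19 | f
  13 |  15 | fdccf
  14 |  10 | gachcfdccf
  15 |   1 | gegheabdhgachcfdccf
  16 |   3 | gheabdhgachcfdccf
  17 |  13 | hcfdccf
  18 |   4 | heabdhgachcfdccf
  19 |   9 | hgachcfdccf

SA = [6, 11, 7, 17, 18, 14, 0, 12, 16, 8, 5, 2, 19, 15, 10, 1, 3, 13, 4, 9]
i: (SA[i-1],SA[i]) lcp shared
  1: (6,11) 1 'a'
  2: (11,7) 0 ''
  3: (7,17) 0 ''
  4: (17,18) 1 'c'
  5: (18,14) 2 'cf'
  6: (14,0) 1 'c'
  7: (0,12) 1 'c'
  8: (12,16) 0 ''
  9: (16,8) 1 'd'
  10: (8,5) 0 ''
  11: (5,2) 1 'e'
  12: (2,19) 0 ''
  13: (19,15) 1 'f'
  14: (15,10) 0 ''
  15: (10,1) 1 'g'
  16: (1,3) 1 'g'
  17: (3,13) 0 ''
  18: (13,4) 1 'h'
  19: (4,9) 1 'h'

[0, 1, 0, 0, 1, 2, 1, 1, 0, 1, 0, 1, 0, 1, 0, 1, 1, 0, 1, 1]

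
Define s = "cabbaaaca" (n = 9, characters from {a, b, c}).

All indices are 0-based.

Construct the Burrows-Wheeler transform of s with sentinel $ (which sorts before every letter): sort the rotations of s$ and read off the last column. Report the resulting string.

acbacabaa$

rank  rotation    last
    0  $cabbaaaca  a
    1  a$cabbaaac  c
    2  aaaca$cabb  b
    3  aaca$cabba  a
    4  abbaaaca$c  c
    5  aca$cabbaa  a
    6  baaaca$cab  b
    7  bbaaaca$ca  a
    8  ca$cabbaaa  a
    9  cabbaaaca$  $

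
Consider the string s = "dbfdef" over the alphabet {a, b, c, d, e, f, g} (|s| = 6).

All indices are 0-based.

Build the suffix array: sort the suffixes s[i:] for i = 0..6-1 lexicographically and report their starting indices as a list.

sorted suffixes:
  #0 SA[0]=1  'bfdef'
  #1 SA[1]=0  'dbfdef'
  #2 SA[2]=3  'def'
  #3 SA[3]=4  'ef'
  #4 SA[4]=5  'f'
  #5 SA[5]=2  'fdef'

[1, 0, 3, 4, 5, 2]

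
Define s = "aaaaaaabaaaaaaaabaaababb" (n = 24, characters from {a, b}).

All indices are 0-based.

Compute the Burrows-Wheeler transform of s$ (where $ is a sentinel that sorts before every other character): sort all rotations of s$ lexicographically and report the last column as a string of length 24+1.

bb$aaaaaaaaabaaaaaabbaaaa

rank  rotation                   last
    0  $aaaaaaabaaaaaaaabaaababb  b
    1  aaaaaaaabaaababb$aaaaaaab  b
    2  aaaaaaabaaaaaaaabaaababb$  $
    3  aaaaaaabaaababb$aaaaaaaba  a
    4  aaaaaabaaaaaaaabaaababb$a  a
    5  aaaaaabaaababb$aaaaaaabaa  a
    6  aaaaabaaaaaaaabaaababb$aa  a
    7  aaaaabaaababb$aaaaaaabaaa  a
    8  aaaabaaaaaaaabaaababb$aaa  a
    9  aaaabaaababb$aaaaaaabaaaa  a
   10  aaabaaaaaaaabaaababb$aaaa  a
   11  aaabaaababb$aaaaaaabaaaaa  a
   12  aaababb$aaaaaaabaaaaaaaab  b
   13  aabaaaaaaaabaaababb$aaaaa  a
   14  aabaaababb$aaaaaaabaaaaaa  a
   15  aababb$aaaaaaabaaaaaaaaba  a
   16  abaaaaaaaabaaababb$aaaaaa  a
   17  abaaababb$aaaaaaabaaaaaaa  a
   18  ababb$aaaaaaabaaaaaaaabaa  a
   19  abb$aaaaaaabaaaaaaaabaaab  b
   20  b$aaaaaaabaaaaaaaabaaabab  b
   21  baaaaaaaabaaababb$aaaaaaa  a
   22  baaababb$aaaaaaabaaaaaaaa  a
   23  babb$aaaaaaabaaaaaaaabaaa  a
   24  bb$aaaaaaabaaaaaaaabaaaba  a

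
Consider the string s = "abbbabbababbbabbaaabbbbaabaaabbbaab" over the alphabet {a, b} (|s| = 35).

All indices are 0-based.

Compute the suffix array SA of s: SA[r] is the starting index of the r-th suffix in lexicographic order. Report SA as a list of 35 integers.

[26, 16, 32, 23, 27, 17, 33, 24, 7, 13, 4, 28, 9, 0, 18, 34, 25, 15, 31, 22, 6, 12, 3, 8, 14, 30, 21, 5, 11, 2, 29, 20, 10, 1, 19]

rank→(start, suffix):
  0 → (26, 'aaabbbaab')
  1 → (16, 'aaabbbbaabaaabbbaab')
  2 → (32, 'aab')
  3 → (23, 'aabaaabbbaab')
  4 → (27, 'aabbbaab')
  5 → (17, 'aabbbbaabaaabbbaab')
  6 → (33, 'ab')
  7 → (24, 'abaaabbbaab')
  8 → (7, 'ababbbabbaaabbbbaabaaabbbaab')
  9 → (13, 'abbaaabbbbaabaaabbbaab')
  10 → (4, 'abbababbbabbaaabbbbaabaaabbbaab')
  11 → (28, 'abbbaab')
  12 → (9, 'abbbabbaaabbbbaabaaabbbaab')
  13 → (0, 'abbbabbababbbabbaaabbbbaabaaabbbaab')
  14 → (18, 'abbbbaabaaabbbaab')
  15 → (34, 'b')
  16 → (25, 'baaabbbaab')
  17 → (15, 'baaabbbbaabaaabbbaab')
  18 → (31, 'baab')
  19 → (22, 'baabaaabbbaab')
  20 → (6, 'bababbbabbaaabbbbaabaaabbbaab')
  21 → (12, 'babbaaabbbbaabaaabbbaab')
  22 → (3, 'babbababbbabbaaabbbbaabaaabbbaab')
  23 → (8, 'babbbabbaaabbbbaabaaabbbaab')
  24 → (14, 'bbaaabbbbaabaaabbbaab')
  25 → (30, 'bbaab')
  26 → (21, 'bbaabaaabbbaab')
  27 → (5, 'bbababbbabbaaabbbbaabaaabbbaab')
  28 → (11, 'bbabbaaabbbbaabaaabbbaab')
  29 → (2, 'bbabbababbbabbaaabbbbaabaaabbbaab')
  30 → (29, 'bbbaab')
  31 → (20, 'bbbaabaaabbbaab')
  32 → (10, 'bbbabbaaabbbbaabaaabbbaab')
  33 → (1, 'bbbabbababbbabbaaabbbbaabaaabbbaab')
  34 → (19, 'bbbbaabaaabbbaab')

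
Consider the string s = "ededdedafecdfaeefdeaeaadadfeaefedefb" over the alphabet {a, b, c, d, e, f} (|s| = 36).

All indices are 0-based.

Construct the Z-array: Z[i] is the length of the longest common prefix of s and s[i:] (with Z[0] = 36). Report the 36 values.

Z[0]=36
i=1: outside box; Z[1]=0
i=2: outside box; Z[2]=2 grow→box=[2,4)
i=3: min(r-i=1, Z[1]=0)=0; Z[3]=0
i=4: outside box; Z[4]=0
i=5: outside box; Z[5]=2 grow→box=[5,7)
i=6: min(r-i=1, Z[1]=0)=0; Z[6]=0
i=7: outside box; Z[7]=0
i=8: outside box; Z[8]=0
i=9: outside box; Z[9]=1 grow→box=[9,10)
i=10: outside box; Z[10]=0
i=11: outside box; Z[11]=0
i=12: outside box; Z[12]=0
i=13: outside box; Z[13]=0
i=14: outside box; Z[14]=1 grow→box=[14,15)
i=15: outside box; Z[15]=1 grow→box=[15,16)
i=16: outside box; Z[16]=0
i=17: outside box; Z[17]=0
i=18: outside box; Z[18]=1 grow→box=[18,19)
i=19: outside box; Z[19]=0
i=20: outside box; Z[20]=1 grow→box=[20,21)
i=21: outside box; Z[21]=0
i=22: outside box; Z[22]=0
i=23: outside box; Z[23]=0
i=24: outside box; Z[24]=0
i=25: outside box; Z[25]=0
i=26: outside box; Z[26]=0
i=27: outside box; Z[27]=1 grow→box=[27,28)
i=28: outside box; Z[28]=0
i=29: outside box; Z[29]=1 grow→box=[29,30)
i=30: outside box; Z[30]=0
i=31: outside box; Z[31]=3 grow→box=[31,34)
i=32: min(r-i=2, Z[1]=0)=0; Z[32]=0
i=33: min(r-i=1, Z[2]=2)=1; Z[33]=1
i=34: outside box; Z[34]=0
i=35: outside box; Z[35]=0

[36, 0, 2, 0, 0, 2, 0, 0, 0, 1, 0, 0, 0, 0, 1, 1, 0, 0, 1, 0, 1, 0, 0, 0, 0, 0, 0, 1, 0, 1, 0, 3, 0, 1, 0, 0]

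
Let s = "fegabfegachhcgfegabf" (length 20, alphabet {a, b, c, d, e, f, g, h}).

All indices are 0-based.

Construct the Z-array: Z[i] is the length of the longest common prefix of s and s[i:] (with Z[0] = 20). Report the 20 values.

Z[0]=20
i=1: fresh scan; Z[1]=0
i=2: fresh scan; Z[2]=0
i=3: fresh scan; Z[3]=0
i=4: fresh scan; Z[4]=0
i=5: fresh scan; Z[5]=4 scan→box=[5,9)
i=6: min(r-i=3, Z[1]=0)=0; Z[6]=0
i=7: min(r-i=2, Z[2]=0)=0; Z[7]=0
i=8: min(r-i=1, Z[3]=0)=0; Z[8]=0
i=9: fresh scan; Z[9]=0
i=10: fresh scan; Z[10]=0
i=11: fresh scan; Z[11]=0
i=12: fresh scan; Z[12]=0
i=13: fresh scan; Z[13]=0
i=14: fresh scan; Z[14]=6 scan→box=[14,20)
i=15: min(r-i=5, Z[1]=0)=0; Z[15]=0
i=16: min(r-i=4, Z[2]=0)=0; Z[16]=0
i=17: min(r-i=3, Z[3]=0)=0; Z[17]=0
i=18: min(r-i=2, Z[4]=0)=0; Z[18]=0
i=19: min(r-i=1, Z[5]=4)=1; Z[19]=1

[20, 0, 0, 0, 0, 4, 0, 0, 0, 0, 0, 0, 0, 0, 6, 0, 0, 0, 0, 1]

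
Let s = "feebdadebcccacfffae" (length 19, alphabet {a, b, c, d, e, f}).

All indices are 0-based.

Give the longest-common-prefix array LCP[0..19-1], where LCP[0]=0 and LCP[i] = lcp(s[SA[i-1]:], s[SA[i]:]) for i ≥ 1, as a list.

[0, 1, 1, 0, 1, 0, 1, 2, 1, 0, 1, 0, 1, 2, 1, 0, 1, 1, 2]

sorted suffixes:
  #0 SA[0]=12  'acfffae'
  #1 SA[1]=5  'adebcccacfffae'
  #2 SA[2]=17  'ae'
  #3 SA[3]=8  'bcccacfffae'
  #4 SA[4]=3  'bdadebcccacfffae'
  #5 SA[5]=11  'cacfffae'
  #6 SA[6]=10  'ccacfffae'
  #7 SA[7]=9  'cccacfffae'
  #8 SA[8]=13  'cfffae'
  #9 SA[9]=4  'dadebcccacfffae'
  #10 SA[10]=6  'debcccacfffae'
  #11 SA[11]=18  'e'
  #12 SA[12]=7  'ebcccacfffae'
  #13 SA[13]=2  'ebdadebcccacfffae'
  #14 SA[14]=1  'eebdadebcccacfffae'
  #15 SA[15]=16  'fae'
  #16 SA[16]=0  'feebdadebcccacfffae'
  #17 SA[17]=15  'ffae'
  #18 SA[18]=14  'fffae'

SA = [12, 5, 17, 8, 3, 11, 10, 9, 13, 4, 6, 18, 7, 2, 1, 16, 0, 15, 14]
[i] adj suffixes → lcp
  [1] 12/5 → 1 ('a')
  [2] 5/17 → 1 ('a')
  [3] 17/8 → 0 ('')
  [4] 8/3 → 1 ('b')
  [5] 3/11 → 0 ('')
  [6] 11/10 → 1 ('c')
  [7] 10/9 → 2 ('cc')
  [8] 9/13 → 1 ('c')
  [9] 13/4 → 0 ('')
  [10] 4/6 → 1 ('d')
  [11] 6/18 → 0 ('')
  [12] 18/7 → 1 ('e')
  [13] 7/2 → 2 ('eb')
  [14] 2/1 → 1 ('e')
  [15] 1/16 → 0 ('')
  [16] 16/0 → 1 ('f')
  [17] 0/15 → 1 ('f')
  [18] 15/14 → 2 ('ff')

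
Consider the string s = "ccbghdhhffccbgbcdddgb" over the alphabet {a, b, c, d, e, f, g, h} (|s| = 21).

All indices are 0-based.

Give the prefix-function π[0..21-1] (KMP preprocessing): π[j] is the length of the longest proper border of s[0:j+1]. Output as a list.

[0, 1, 0, 0, 0, 0, 0, 0, 0, 0, 1, 2, 3, 4, 0, 1, 0, 0, 0, 0, 0]

π[0] = 0
j=1 s[j]='c': π[1]=1 (border 'c')
j=2 s[j]='b': k: 1→0; π[2]=0 (border '')
j=3 s[j]='g': π[3]=0 (border '')
j=4 s[j]='h': π[4]=0 (border '')
j=5 s[j]='d': π[5]=0 (border '')
j=6 s[j]='h': π[6]=0 (border '')
j=7 s[j]='h': π[7]=0 (border '')
j=8 s[j]='f': π[8]=0 (border '')
j=9 s[j]='f': π[9]=0 (border '')
j=10 s[j]='c': π[10]=1 (border 'c')
j=11 s[j]='c': π[11]=2 (border 'cc')
j=12 s[j]='b': π[12]=3 (border 'ccb')
j=13 s[j]='g': π[13]=4 (border 'ccbg')
j=14 s[j]='b': k: 4→0; π[14]=0 (border '')
j=15 s[j]='c': π[15]=1 (border 'c')
j=16 s[j]='d': k: 1→0; π[16]=0 (border '')
j=17 s[j]='d': π[17]=0 (border '')
j=18 s[j]='d': π[18]=0 (border '')
j=19 s[j]='g': π[19]=0 (border '')
j=20 s[j]='b': π[20]=0 (border '')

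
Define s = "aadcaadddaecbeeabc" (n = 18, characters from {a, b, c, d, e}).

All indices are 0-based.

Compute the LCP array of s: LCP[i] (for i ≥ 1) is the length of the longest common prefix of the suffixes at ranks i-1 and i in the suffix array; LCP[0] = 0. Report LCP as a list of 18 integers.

[0, 3, 1, 1, 2, 1, 0, 1, 0, 1, 1, 0, 1, 1, 2, 0, 1, 1]

rank | idx | suffix
   0 |   0 | aadcaadddaecbeeabc
   1 |   4 | aadddaecbeeabc
   2 |  15 | abc
   3 |   1 | adcaadddaecbeeabc
   4 |   5 | adddaecbeeabc
   5 |   9 | aecbeeabc
   6 |  16 | bc
   7 |  12 | beeabc
   8 |  17 | c
   9 |   3 | caadddaecbeeabc
  10 |  11 | cbeeabc
  11 |   8 | daecbeeabc
  12 |   2 | dcaadddaecbeeabc
  13 |   7 | ddaecbeeabc
  14 |   6 | dddaecbeeabc
  15 |  14 | eabc
  16 |  10 | ecbeeabc
  17 |  13 | eeabc

SA = [0, 4, 15, 1, 5, 9, 16, 12, 17, 3, 11, 8, 2, 7, 6, 14, 10, 13]
rank  pair      lcp
   1  s[0:],s[4:]  3  'aad'
   2  s[4:],s[15:]  1  'a'
   3  s[15:],s[1:]  1  'a'
   4  s[1:],s[5:]  2  'ad'
   5  s[5:],s[9:]  1  'a'
   6  s[9:],s[16:]  0  ''
   7  s[16:],s[12:]  1  'b'
   8  s[12:],s[17:]  0  ''
   9  s[17:],s[3:]  1  'c'
  10  s[3:],s[11:]  1  'c'
  11  s[11:],s[8:]  0  ''
  12  s[8:],s[2:]  1  'd'
  13  s[2:],s[7:]  1  'd'
  14  s[7:],s[6:]  2  'dd'
  15  s[6:],s[14:]  0  ''
  16  s[14:],s[10:]  1  'e'
  17  s[10:],s[13:]  1  'e'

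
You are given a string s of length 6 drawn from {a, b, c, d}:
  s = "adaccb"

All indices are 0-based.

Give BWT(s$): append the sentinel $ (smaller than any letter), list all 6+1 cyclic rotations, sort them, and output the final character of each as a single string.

rank  rotation last
    0  $adaccb  b
    1  accb$ad  d
    2  adaccb$  $
    3  b$adacc  c
    4  cb$adac  c
    5  ccb$ada  a
    6  daccb$a  a

bd$ccaa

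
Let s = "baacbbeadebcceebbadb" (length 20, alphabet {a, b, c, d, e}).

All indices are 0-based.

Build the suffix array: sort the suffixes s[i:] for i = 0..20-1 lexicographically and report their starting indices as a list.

[1, 2, 17, 7, 19, 0, 16, 15, 4, 10, 5, 3, 11, 12, 18, 8, 6, 14, 9, 13]

rank | idx | suffix
   0 |   1 | aacbbeadebcceebbadb
   1 |   2 | acbbeadebcceebbadb
   2 |  17 | adb
   3 |   7 | adebcceebbadb
   4 |  19 | b
   5 |   0 | baacbbeadebcceebbadb
   6 |  16 | badb
   7 |  15 | bbadb
   8 |   4 | bbeadebcceebbadb
   9 |  10 | bcceebbadb
  10 |   5 | beadebcceebbadb
  11 |   3 | cbbeadebcceebbadb
  12 |  11 | cceebbadb
  13 |  12 | ceebbadb
  14 |  18 | db
  15 |   8 | debcceebbadb
  16 |   6 | eadebcceebbadb
  17 |  14 | ebbadb
  18 |   9 | ebcceebbadb
  19 |  13 | eebbadb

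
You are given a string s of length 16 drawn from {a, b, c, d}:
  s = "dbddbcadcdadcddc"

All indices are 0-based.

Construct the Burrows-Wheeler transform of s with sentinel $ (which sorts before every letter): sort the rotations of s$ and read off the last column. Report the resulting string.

rank  rotation           last
    0  $dbddbcadcdadcddc  c
    1  adcdadcddc$dbddbc  c
    2  adcddc$dbddbcadcd  d
    3  bcadcdadcddc$dbdd  d
    4  bddbcadcdadcddc$d  d
    5  c$dbddbcadcdadcdd  d
    6  cadcdadcddc$dbddb  b
    7  cdadcddc$dbddbcad  d
    8  cddc$dbddbcadcdad  d
    9  dadcddc$dbddbcadc  c
   10  dbcadcdadcddc$dbd  d
   11  dbddbcadcdadcddc$  $
   12  dc$dbddbcadcdadcd  d
   13  dcdadcddc$dbddbca  a
   14  dcddc$dbddbcadcda  a
   15  ddbcadcdadcddc$db  b
   16  ddc$dbddbcadcdadc  c

ccddddbddcd$daabc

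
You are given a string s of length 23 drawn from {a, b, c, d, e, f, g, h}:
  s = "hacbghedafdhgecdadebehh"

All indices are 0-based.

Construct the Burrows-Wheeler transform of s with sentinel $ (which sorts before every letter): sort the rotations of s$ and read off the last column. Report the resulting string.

rank  rotation                  last
    0  $hacbghedafdhgecdadebehh  h
    1  acbghedafdhgecdadebehh$h  h
    2  adebehh$hacbghedafdhgecd  d
    3  afdhgecdadebehh$hacbghed  d
    4  behh$hacbghedafdhgecdade  e
    5  bghedafdhgecdadebehh$hac  c
    6  cbghedafdhgecdadebehh$ha  a
    7  cdadebehh$hacbghedafdhge  e
    8  dadebehh$hacbghedafdhgec  c
    9  dafdhgecdadebehh$hacbghe  e
   10  debehh$hacbghedafdhgecda  a
   11  dhgecdadebehh$hacbghedaf  f
   12  ebehh$hacbghedafdhgecdad  d
   13  ecdadebehh$hacbghedafdhg  g
   14  edafdhgecdadebehh$hacbgh  h
   15  ehh$hacbghedafdhgecdadeb  b
   16  fdhgecdadebehh$hacbgheda  a
   17  gecdadebehh$hacbghedafdh  h
   18  ghedafdhgecdadebehh$hacb  b
   19  h$hacbghedafdhgecdadebeh  h
   20  hacbghedafdhgecdadebehh$  $
   21  hedafdhgecdadebehh$hacbg  g
   22  hgecdadebehh$hacbghedafd  d
   23  hh$hacbghedafdhgecdadebe  e

hhddecaeceafdghbahbh$gde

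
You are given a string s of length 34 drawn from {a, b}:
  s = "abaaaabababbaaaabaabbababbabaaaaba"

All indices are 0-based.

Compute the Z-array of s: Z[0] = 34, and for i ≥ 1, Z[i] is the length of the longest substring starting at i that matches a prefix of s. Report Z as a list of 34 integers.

Z[0]=34
i=1: outside box; Z[1]=0
i=2: outside box; Z[2]=1 scan→box=[2,3)
i=3: outside box; Z[3]=1 scan→box=[3,4)
i=4: outside box; Z[4]=1 scan→box=[4,5)
i=5: outside box; Z[5]=3 scan→box=[5,8)
i=6: min(r-i=2, Z[1]=0)=0; Z[6]=0
i=7: min(r-i=1, Z[2]=1)=1; Z[7]=3 scan→box=[7,10)
i=8: min(r-i=2, Z[1]=0)=0; Z[8]=0
i=9: min(r-i=1, Z[2]=1)=1; Z[9]=2 scan→box=[9,11)
i=10: min(r-i=1, Z[1]=0)=0; Z[10]=0
i=11: outside box; Z[11]=0
i=12: outside box; Z[12]=1 scan→box=[12,13)
i=13: outside box; Z[13]=1 scan→box=[13,14)
i=14: outside box; Z[14]=1 scan→box=[14,15)
i=15: outside box; Z[15]=4 scan→box=[15,19)
i=16: min(r-i=3, Z[1]=0)=0; Z[16]=0
i=17: min(r-i=2, Z[2]=1)=1; Z[17]=1
i=18: min(r-i=1, Z[3]=1)=1; Z[18]=2 scan→box=[18,20)
i=19: min(r-i=1, Z[1]=0)=0; Z[19]=0
i=20: outside box; Z[20]=0
i=21: outside box; Z[21]=3 scan→box=[21,24)
i=22: min(r-i=2, Z[1]=0)=0; Z[22]=0
i=23: min(r-i=1, Z[2]=1)=1; Z[23]=2 scan→box=[23,25)
i=24: min(r-i=1, Z[1]=0)=0; Z[24]=0
i=25: outside box; Z[25]=0
i=26: outside box; Z[26]=8 scan→box=[26,34)
i=27: min(r-i=7, Z[1]=0)=0; Z[27]=0
i=28: min(r-i=6, Z[2]=1)=1; Z[28]=1
i=29: min(r-i=5, Z[3]=1)=1; Z[29]=1
i=30: min(r-i=4, Z[4]=1)=1; Z[30]=1
i=31: min(r-i=3, Z[5]=3)=3; Z[31]=3
i=32: min(r-i=2, Z[6]=0)=0; Z[32]=0
i=33: min(r-i=1, Z[7]=3)=1; Z[33]=1

[34, 0, 1, 1, 1, 3, 0, 3, 0, 2, 0, 0, 1, 1, 1, 4, 0, 1, 2, 0, 0, 3, 0, 2, 0, 0, 8, 0, 1, 1, 1, 3, 0, 1]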